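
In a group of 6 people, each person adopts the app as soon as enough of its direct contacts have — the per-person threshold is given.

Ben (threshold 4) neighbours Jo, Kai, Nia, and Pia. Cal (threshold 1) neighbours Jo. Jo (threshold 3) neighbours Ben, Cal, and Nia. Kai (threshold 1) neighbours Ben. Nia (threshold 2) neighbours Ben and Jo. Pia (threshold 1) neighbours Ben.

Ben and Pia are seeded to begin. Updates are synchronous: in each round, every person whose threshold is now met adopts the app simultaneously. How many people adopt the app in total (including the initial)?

3

Round 1 — Ben, Pia adopt the app (initial).
Round 2 — checking thresholds:
  Jo: 1 of 3 neighbours < 3, not yet.
  Kai: 1 of 1 neighbours ≥ 1, adopts the app.
  Nia: 1 of 2 neighbours < 2, not yet.
Round 3 — no new adoptions; cascade stops.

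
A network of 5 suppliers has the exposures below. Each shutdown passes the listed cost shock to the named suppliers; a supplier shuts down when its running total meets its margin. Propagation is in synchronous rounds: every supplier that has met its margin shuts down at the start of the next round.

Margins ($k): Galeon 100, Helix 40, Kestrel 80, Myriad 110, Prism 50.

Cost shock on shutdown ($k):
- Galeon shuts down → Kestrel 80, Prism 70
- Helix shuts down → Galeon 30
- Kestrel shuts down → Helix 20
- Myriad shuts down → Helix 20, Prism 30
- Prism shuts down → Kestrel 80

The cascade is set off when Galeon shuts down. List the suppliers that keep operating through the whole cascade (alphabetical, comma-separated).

Round 1 — Galeon shuts down (initial).
  Kestrel: +80 → 80 ≥ 80
  Prism: +70 → 70 ≥ 50
Round 2 — Kestrel, Prism shut down.
  Helix: +20 → 20 < 40
No further shutdowns.

Helix, Myriad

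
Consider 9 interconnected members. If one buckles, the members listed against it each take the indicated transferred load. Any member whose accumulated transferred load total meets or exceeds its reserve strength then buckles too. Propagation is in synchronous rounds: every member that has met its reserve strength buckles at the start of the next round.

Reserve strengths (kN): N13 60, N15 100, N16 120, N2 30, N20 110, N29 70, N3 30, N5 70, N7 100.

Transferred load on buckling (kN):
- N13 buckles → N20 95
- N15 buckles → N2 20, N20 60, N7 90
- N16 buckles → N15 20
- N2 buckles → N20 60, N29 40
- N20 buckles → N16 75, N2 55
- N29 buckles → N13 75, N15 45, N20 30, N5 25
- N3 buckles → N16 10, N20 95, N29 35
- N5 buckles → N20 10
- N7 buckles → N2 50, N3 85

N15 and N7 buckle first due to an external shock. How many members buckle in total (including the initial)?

7

Round 1 — N15, N7 buckle (initial).
  N2: +20+50 → 70 ≥ 30
  N20: +60 → 60 < 110
  N3: +85 → 85 ≥ 30
Round 2 — N2, N3 buckle.
  N16: +10 → 10 < 120
  N20: +60+95 → 215 ≥ 110
  N29: +40+35 → 75 ≥ 70
Round 3 — N20, N29 buckle.
  N13: +75 → 75 ≥ 60
  N16: +75 → 85 < 120
  N5: +25 → 25 < 70
Round 4 — N13 buckles.
No further bucklings.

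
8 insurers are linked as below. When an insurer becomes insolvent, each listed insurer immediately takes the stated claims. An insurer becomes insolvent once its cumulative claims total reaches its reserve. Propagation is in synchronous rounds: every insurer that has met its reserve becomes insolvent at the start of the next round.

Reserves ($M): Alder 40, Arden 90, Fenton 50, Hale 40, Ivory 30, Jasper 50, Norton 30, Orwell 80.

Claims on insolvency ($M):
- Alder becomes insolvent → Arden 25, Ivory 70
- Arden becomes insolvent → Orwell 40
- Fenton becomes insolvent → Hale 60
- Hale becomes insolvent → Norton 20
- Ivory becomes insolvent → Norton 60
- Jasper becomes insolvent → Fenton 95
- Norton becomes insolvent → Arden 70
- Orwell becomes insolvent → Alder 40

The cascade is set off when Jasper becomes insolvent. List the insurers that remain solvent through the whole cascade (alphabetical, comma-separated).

Round 1 — Jasper becomes insolvent (initial).
  Fenton: +95 → 95 ≥ 50
Round 2 — Fenton becomes insolvent.
  Hale: +60 → 60 ≥ 40
Round 3 — Hale becomes insolvent.
  Norton: +20 → 20 < 30
No further insolvencies.

Alder, Arden, Ivory, Norton, Orwell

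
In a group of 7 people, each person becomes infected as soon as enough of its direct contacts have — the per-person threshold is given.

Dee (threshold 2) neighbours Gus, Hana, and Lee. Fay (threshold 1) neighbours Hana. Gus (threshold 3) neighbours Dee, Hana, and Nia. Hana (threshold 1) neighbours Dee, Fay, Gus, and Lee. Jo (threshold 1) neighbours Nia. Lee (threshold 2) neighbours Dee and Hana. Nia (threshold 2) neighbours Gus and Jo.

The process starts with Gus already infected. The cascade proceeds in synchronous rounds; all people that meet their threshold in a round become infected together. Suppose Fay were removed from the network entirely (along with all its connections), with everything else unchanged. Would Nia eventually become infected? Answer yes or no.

no

With Fay removed:
Round 1 — Gus becomes infected (initial).
Round 2 — checking thresholds:
  Dee: 1 of 3 neighbours < 2, holds.
  Hana: 1 of 3 neighbours ≥ 1, becomes infected.
  Nia: 1 of 2 neighbours < 2, holds.
Round 3 — checking thresholds:
  Dee: 2 of 3 neighbours ≥ 2, becomes infected.
  Lee: 1 of 2 neighbours < 2, holds.
  Nia: 1 of 2 neighbours < 2, holds.
Round 4 — checking thresholds:
  Lee: 2 of 2 neighbours ≥ 2, becomes infected.
  Nia: 1 of 2 neighbours < 2, holds.
Round 5 — no new infections; cascade stops.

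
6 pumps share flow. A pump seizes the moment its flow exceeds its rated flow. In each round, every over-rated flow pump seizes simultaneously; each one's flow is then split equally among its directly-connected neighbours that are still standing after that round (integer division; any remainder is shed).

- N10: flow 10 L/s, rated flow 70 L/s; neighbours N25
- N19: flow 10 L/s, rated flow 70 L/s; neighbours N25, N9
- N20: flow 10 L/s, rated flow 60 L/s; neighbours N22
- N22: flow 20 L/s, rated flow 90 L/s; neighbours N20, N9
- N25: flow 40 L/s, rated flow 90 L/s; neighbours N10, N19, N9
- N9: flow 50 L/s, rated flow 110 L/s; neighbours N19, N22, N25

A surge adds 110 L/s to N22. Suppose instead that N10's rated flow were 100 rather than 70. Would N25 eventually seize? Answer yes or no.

With N10's rated flow at 100:
Round 1 — N22 at 130 > 90. N22 seizes.
  N22 sheds 130 L/s to N20, N9: 65 each.
    N20: 10+65 = 75 > 60
    N9: 50+65 = 115 > 110
Round 2 — N20, N9 seize.
  N20 sheds 75 L/s: no online neighbours, lost.
  N9 sheds 115 L/s to N19, N25: 57 each (1 lost).
    N19: 10+57 = 67 ≤ 70
    N25: 40+57 = 97 > 90
Round 3 — N25 seizes.
  N25 sheds 97 L/s to N10, N19: 48 each (1 lost).
    N10: 10+48 = 58 ≤ 100
    N19: 67+48 = 115 > 70
Round 4 — N19 seizes.
  N19 sheds 115 L/s: no online neighbours, lost.
No further seizures.

yes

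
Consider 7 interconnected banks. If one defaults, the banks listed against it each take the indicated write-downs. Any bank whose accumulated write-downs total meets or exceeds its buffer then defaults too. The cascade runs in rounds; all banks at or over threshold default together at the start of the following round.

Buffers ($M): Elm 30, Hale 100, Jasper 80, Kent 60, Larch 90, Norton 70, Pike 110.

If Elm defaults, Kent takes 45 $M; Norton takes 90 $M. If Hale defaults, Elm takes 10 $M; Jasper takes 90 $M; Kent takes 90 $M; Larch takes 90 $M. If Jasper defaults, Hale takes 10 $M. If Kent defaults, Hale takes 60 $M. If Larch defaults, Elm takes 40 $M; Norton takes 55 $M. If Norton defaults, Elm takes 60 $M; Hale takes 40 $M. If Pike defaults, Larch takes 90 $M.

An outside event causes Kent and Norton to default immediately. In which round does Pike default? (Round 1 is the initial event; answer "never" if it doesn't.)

Round 1 — Kent, Norton default (initial).
  Elm: +60 → 60 ≥ 30
  Hale: +60+40 → 100 ≥ 100
Round 2 — Elm, Hale default.
  Jasper: +90 → 90 ≥ 80
  Larch: +90 → 90 ≥ 90
Round 3 — Jasper, Larch default.
No further defaults.

never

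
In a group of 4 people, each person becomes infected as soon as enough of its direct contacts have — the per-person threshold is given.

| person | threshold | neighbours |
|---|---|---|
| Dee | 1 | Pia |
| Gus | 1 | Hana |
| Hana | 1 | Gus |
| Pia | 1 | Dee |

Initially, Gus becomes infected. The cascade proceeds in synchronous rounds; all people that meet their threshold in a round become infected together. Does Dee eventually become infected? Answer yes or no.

no

Round 1 — Gus becomes infected (initial).
Round 2 — checking thresholds:
  Hana: 1 of 1 neighbours ≥ 1, becomes infected.
Round 3 — no new infections; cascade stops.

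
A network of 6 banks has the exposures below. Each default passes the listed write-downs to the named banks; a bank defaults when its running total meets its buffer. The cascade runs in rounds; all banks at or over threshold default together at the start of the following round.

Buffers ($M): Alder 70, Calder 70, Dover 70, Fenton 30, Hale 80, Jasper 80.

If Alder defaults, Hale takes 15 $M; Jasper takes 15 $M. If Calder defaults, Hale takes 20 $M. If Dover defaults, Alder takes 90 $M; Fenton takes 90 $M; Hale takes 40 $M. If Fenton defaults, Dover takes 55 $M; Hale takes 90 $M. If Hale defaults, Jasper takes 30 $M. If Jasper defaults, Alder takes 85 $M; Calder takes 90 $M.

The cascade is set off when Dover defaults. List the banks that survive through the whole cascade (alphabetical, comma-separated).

Calder, Jasper

Round 1 — Dover defaults (initial).
  Alder: +90 → 90 ≥ 70
  Fenton: +90 → 90 ≥ 30
  Hale: +40 → 40 < 80
Round 2 — Alder, Fenton default.
  Hale: +15+90 → 145 ≥ 80
  Jasper: +15 → 15 < 80
Round 3 — Hale defaults.
  Jasper: +30 → 45 < 80
No further defaults.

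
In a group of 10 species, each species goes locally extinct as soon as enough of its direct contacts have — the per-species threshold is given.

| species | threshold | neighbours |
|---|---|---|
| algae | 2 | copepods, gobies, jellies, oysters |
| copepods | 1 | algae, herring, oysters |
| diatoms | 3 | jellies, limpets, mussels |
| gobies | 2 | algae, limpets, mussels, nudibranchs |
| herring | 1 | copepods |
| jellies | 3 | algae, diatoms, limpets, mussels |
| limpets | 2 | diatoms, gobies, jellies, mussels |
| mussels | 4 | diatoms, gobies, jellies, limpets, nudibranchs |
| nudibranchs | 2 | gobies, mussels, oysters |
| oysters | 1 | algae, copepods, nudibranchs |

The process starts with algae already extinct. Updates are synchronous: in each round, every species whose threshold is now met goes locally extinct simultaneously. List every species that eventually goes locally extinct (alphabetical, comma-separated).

Round 1 — algae goes locally extinct (initial).
Round 2 — checking thresholds:
  copepods: 1 of 3 neighbours ≥ 1, goes locally extinct.
  gobies: 1 of 4 neighbours < 2, below threshold.
  jellies: 1 of 4 neighbours < 3, below threshold.
  oysters: 1 of 3 neighbours ≥ 1, goes locally extinct.
Round 3 — checking thresholds:
  gobies: 1 of 4 neighbours < 2, below threshold.
  herring: 1 of 1 neighbours ≥ 1, goes locally extinct.
  jellies: 1 of 4 neighbours < 3, below threshold.
  nudibranchs: 1 of 3 neighbours < 2, below threshold.
Round 4 — no new extinctions; cascade stops.

algae, copepods, herring, oysters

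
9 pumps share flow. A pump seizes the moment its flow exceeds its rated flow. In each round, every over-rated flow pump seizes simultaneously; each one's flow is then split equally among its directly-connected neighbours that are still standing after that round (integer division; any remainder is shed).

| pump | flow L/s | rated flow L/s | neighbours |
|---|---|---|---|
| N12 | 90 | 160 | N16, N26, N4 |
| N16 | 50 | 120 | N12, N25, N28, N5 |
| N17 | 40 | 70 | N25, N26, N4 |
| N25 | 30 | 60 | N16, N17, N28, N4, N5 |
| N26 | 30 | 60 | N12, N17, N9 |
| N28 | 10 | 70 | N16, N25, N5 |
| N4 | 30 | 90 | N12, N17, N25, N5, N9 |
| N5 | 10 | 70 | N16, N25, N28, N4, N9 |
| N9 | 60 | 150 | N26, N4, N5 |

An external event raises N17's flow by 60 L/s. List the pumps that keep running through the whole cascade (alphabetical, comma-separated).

N12, N16, N28, N4, N5, N9

Round 1 — N17 at 100 > 70. N17 seizes.
  N17 sheds 100 L/s to N25, N26, N4: 33 each (1 lost).
    N25: 30+33 = 63 > 60
    N26: 30+33 = 63 > 60
    N4: 30+33 = 63 ≤ 90
Round 2 — N25, N26 seize.
  N25 sheds 63 L/s to N16, N28, N4, N5: 15 each (3 lost).
    N16: 50+15 = 65 ≤ 120
    N28: 10+15 = 25 ≤ 70
    N4: 63+15 = 78 ≤ 90
    N5: 10+15 = 25 ≤ 70
  N26 sheds 63 L/s to N12, N9: 31 each (1 lost).
    N12: 90+31 = 121 ≤ 160
    N9: 60+31 = 91 ≤ 150
No further seizures.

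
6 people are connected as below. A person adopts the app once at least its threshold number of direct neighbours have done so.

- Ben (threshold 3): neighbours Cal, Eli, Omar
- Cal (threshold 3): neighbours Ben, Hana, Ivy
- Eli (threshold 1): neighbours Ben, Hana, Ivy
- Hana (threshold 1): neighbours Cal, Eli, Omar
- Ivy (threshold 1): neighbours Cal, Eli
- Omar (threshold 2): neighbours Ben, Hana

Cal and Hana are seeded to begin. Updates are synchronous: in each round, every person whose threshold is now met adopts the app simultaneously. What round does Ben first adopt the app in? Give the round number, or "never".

Round 1 — Cal, Hana adopt the app (initial).
Round 2 — checking thresholds:
  Ben: 1 of 3 neighbours < 3, below threshold.
  Eli: 1 of 3 neighbours ≥ 1, adopts the app.
  Ivy: 1 of 2 neighbours ≥ 1, adopts the app.
  Omar: 1 of 2 neighbours < 2, below threshold.
Round 3 — no new adoptions; cascade stops.

never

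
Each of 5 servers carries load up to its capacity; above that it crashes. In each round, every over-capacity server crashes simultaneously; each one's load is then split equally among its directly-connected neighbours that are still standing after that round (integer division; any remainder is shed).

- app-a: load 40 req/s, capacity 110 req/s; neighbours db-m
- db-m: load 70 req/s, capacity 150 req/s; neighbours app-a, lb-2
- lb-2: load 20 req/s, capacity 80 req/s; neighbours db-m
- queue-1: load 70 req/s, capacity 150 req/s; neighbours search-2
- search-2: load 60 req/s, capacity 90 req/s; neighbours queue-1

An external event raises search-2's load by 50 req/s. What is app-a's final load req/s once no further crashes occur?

Round 1 — search-2 at 110 > 90. search-2 crashes.
  search-2 sheds 110 req/s to queue-1: 110 each.
    queue-1: 70+110 = 180 > 150
Round 2 — queue-1 crashes.
  queue-1 sheds 180 req/s: no online neighbours, lost.
No further crashes.

40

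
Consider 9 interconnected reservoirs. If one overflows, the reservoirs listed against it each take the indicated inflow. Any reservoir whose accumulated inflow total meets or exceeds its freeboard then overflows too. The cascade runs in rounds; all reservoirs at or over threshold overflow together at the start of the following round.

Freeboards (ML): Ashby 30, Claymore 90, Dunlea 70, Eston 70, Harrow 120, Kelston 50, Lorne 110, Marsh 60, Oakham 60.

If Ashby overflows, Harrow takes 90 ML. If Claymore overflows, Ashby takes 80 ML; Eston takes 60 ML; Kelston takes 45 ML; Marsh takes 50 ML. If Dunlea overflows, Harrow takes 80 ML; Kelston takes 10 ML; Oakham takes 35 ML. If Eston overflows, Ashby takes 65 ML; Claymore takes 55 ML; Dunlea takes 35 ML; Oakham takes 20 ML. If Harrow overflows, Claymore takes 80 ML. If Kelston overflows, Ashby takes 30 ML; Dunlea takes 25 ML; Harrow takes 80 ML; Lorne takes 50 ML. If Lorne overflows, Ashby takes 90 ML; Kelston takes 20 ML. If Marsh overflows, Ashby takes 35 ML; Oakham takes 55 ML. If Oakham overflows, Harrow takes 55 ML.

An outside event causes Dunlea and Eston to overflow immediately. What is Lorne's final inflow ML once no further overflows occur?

Round 1 — Dunlea, Eston overflow (initial).
  Ashby: +65 → 65 ≥ 30
  Claymore: +55 → 55 < 90
  Harrow: +80 → 80 < 120
  Kelston: +10 → 10 < 50
  Oakham: +35+20 → 55 < 60
Round 2 — Ashby overflows.
  Harrow: +90 → 170 ≥ 120
Round 3 — Harrow overflows.
  Claymore: +80 → 135 ≥ 90
Round 4 — Claymore overflows.
  Kelston: +45 → 55 ≥ 50
  Marsh: +50 → 50 < 60
Round 5 — Kelston overflows.
  Lorne: +50 → 50 < 110
No further overflows.

50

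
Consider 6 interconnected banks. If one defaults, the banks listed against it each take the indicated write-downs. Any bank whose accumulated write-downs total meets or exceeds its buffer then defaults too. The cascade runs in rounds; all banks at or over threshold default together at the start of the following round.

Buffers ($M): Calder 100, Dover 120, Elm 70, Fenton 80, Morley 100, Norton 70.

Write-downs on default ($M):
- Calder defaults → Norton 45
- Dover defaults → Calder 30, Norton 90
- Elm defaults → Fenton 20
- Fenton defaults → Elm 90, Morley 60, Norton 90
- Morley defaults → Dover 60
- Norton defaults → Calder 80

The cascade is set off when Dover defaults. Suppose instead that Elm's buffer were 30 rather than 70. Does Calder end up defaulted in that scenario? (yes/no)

yes

With Elm's buffer at 30:
Round 1 — Dover defaults (initial).
  Calder: +30 → 30 < 100
  Norton: +90 → 90 ≥ 70
Round 2 — Norton defaults.
  Calder: +80 → 110 ≥ 100
Round 3 — Calder defaults.
No further defaults.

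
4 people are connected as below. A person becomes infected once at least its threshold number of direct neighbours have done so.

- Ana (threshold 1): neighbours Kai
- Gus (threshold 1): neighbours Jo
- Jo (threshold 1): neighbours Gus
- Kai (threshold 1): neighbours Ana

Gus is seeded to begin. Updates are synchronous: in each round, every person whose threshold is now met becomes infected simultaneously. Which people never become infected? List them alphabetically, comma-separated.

Ana, Kai

Round 1 — Gus becomes infected (initial).
Round 2 — checking thresholds:
  Jo: 1 of 1 neighbours ≥ 1, becomes infected.
Round 3 — no new infections; cascade stops.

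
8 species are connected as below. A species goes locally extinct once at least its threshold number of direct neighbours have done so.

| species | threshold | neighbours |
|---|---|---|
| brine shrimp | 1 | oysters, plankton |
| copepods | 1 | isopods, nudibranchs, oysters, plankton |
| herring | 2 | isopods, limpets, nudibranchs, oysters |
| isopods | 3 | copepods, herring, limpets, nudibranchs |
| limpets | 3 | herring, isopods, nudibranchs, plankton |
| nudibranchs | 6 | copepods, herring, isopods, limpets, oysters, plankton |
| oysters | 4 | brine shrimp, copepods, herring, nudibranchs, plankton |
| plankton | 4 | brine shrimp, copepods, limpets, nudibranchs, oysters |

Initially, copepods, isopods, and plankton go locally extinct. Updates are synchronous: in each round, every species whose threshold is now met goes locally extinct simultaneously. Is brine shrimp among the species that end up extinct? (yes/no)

yes

Round 1 — copepods, isopods, plankton go locally extinct (initial).
Round 2 — checking thresholds:
  brine shrimp: 1 of 2 neighbours ≥ 1, goes locally extinct.
  herring: 1 of 4 neighbours < 2, holds.
  limpets: 2 of 4 neighbours < 3, holds.
  nudibranchs: 3 of 6 neighbours < 6, holds.
  oysters: 2 of 5 neighbours < 4, holds.
Round 3 — no new extinctions; cascade stops.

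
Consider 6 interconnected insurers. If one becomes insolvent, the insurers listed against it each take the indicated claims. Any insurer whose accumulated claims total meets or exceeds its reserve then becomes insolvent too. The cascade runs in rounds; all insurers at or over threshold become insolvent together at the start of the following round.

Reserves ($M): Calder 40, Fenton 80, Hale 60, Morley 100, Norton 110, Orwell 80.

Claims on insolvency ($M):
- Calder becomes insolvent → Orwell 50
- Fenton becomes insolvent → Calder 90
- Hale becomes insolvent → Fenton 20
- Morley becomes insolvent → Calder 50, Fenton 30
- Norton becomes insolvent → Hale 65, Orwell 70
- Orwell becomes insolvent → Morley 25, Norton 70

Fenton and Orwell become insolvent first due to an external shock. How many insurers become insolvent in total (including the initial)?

Round 1 — Fenton, Orwell become insolvent (initial).
  Calder: +90 → 90 ≥ 40
  Morley: +25 → 25 < 100
  Norton: +70 → 70 < 110
Round 2 — Calder becomes insolvent.
No further insolvencies.

3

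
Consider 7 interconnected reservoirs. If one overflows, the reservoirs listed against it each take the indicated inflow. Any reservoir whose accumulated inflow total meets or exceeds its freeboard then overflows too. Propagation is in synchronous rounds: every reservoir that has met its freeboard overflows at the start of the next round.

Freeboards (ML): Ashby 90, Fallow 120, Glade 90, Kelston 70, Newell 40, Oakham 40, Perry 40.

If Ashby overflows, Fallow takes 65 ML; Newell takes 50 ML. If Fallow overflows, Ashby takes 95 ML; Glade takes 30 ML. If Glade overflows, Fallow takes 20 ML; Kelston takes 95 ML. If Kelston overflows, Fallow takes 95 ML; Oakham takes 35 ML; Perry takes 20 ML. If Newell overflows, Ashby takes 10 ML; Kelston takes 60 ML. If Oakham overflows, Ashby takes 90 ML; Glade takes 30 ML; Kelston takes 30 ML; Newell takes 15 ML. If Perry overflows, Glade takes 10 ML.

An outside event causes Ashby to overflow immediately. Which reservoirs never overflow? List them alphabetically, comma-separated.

Fallow, Glade, Kelston, Oakham, Perry

Round 1 — Ashby overflows (initial).
  Fallow: +65 → 65 < 120
  Newell: +50 → 50 ≥ 40
Round 2 — Newell overflows.
  Kelston: +60 → 60 < 70
No further overflows.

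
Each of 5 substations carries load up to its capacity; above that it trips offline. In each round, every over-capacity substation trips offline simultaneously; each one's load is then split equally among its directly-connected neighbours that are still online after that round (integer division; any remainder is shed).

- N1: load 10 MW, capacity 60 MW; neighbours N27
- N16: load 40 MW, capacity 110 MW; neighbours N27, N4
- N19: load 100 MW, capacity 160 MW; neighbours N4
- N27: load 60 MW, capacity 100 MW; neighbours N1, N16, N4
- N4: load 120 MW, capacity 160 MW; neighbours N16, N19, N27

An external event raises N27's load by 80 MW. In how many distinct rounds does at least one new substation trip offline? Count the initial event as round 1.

Round 1 — N27 at 140 > 100. N27 trips offline.
  N27 sheds 140 MW to N1, N16, N4: 46 each (2 lost).
    N1: 10+46 = 56 ≤ 60
    N16: 40+46 = 86 ≤ 110
    N4: 120+46 = 166 > 160
Round 2 — N4 trips offline.
  N4 sheds 166 MW to N16, N19: 83 each.
    N16: 86+83 = 169 > 110
    N19: 100+83 = 183 > 160
Round 3 — N16, N19 trip offline.
  N16 sheds 169 MW: no online neighbours, lost.
  N19 sheds 183 MW: no online neighbours, lost.
No further trips.

3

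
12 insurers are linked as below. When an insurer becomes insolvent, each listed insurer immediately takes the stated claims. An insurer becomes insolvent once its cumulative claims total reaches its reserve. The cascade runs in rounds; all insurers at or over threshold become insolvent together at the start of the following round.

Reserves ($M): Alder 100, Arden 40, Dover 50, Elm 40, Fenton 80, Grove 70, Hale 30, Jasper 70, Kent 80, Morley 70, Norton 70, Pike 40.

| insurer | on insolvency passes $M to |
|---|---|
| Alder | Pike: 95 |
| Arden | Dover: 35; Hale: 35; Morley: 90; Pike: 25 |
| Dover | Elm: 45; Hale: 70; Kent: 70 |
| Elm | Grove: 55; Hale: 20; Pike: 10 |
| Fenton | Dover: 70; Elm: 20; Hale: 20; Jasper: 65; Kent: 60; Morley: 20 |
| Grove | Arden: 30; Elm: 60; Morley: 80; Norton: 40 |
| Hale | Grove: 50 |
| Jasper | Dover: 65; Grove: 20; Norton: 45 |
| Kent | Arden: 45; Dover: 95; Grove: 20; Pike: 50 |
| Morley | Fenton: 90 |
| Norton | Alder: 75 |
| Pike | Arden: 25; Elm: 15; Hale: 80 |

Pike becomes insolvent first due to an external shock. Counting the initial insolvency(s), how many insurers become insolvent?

2

Round 1 — Pike becomes insolvent (initial).
  Arden: +25 → 25 < 40
  Elm: +15 → 15 < 40
  Hale: +80 → 80 ≥ 30
Round 2 — Hale becomes insolvent.
  Grove: +50 → 50 < 70
No further insolvencies.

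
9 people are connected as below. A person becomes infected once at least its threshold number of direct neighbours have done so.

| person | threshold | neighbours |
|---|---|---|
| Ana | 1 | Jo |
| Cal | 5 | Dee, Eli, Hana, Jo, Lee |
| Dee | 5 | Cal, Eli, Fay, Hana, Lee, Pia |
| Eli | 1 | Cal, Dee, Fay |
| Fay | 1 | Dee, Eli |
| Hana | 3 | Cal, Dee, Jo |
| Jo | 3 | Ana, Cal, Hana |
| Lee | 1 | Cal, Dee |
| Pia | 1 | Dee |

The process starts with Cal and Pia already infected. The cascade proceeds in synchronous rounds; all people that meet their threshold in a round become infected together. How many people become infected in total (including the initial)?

6

Round 1 — Cal, Pia become infected (initial).
Round 2 — checking thresholds:
  Dee: 2 of 6 neighbours < 5, holds.
  Eli: 1 of 3 neighbours ≥ 1, becomes infected.
  Hana: 1 of 3 neighbours < 3, holds.
  Jo: 1 of 3 neighbours < 3, holds.
  Lee: 1 of 2 neighbours ≥ 1, becomes infected.
Round 3 — checking thresholds:
  Dee: 4 of 6 neighbours < 5, holds.
  Fay: 1 of 2 neighbours ≥ 1, becomes infected.
  Hana: 1 of 3 neighbours < 3, holds.
  Jo: 1 of 3 neighbours < 3, holds.
Round 4 — checking thresholds:
  Dee: 5 of 6 neighbours ≥ 5, becomes infected.
  Hana: 1 of 3 neighbours < 3, holds.
  Jo: 1 of 3 neighbours < 3, holds.
Round 5 — no new infections; cascade stops.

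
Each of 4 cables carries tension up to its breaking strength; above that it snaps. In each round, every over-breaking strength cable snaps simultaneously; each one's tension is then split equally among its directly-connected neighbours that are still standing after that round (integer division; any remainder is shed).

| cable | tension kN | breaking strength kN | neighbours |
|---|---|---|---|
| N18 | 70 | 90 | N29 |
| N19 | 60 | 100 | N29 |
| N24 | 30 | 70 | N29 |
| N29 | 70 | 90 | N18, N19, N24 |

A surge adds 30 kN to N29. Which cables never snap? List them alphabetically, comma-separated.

Round 1 — N29 at 100 > 90. N29 snaps.
  N29 sheds 100 kN to N18, N19, N24: 33 each (1 lost).
    N18: 70+33 = 103 > 90
    N19: 60+33 = 93 ≤ 100
    N24: 30+33 = 63 ≤ 70
Round 2 — N18 snaps.
  N18 sheds 103 kN: no online neighbours, lost.
No further breaks.

N19, N24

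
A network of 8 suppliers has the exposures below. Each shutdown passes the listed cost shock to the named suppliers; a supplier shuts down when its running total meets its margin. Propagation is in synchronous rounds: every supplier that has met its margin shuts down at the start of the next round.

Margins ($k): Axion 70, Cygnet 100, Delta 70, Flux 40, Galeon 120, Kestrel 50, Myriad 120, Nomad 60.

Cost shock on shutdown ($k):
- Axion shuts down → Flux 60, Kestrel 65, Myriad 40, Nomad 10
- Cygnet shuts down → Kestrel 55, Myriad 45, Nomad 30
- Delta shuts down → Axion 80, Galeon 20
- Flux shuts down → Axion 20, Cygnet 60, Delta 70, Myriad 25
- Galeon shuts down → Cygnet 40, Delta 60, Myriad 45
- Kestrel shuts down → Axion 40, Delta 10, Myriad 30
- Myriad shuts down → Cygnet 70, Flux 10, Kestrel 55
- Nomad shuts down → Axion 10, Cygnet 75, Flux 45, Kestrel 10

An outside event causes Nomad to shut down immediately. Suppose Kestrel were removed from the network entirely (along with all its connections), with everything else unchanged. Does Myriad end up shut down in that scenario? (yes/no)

no

With Kestrel removed:
Round 1 — Nomad shuts down (initial).
  Axion: +10 → 10 < 70
  Cygnet: +75 → 75 < 100
  Flux: +45 → 45 ≥ 40
Round 2 — Flux shuts down.
  Axion: +20 → 30 < 70
  Cygnet: +60 → 135 ≥ 100
  Delta: +70 → 70 ≥ 70
  Myriad: +25 → 25 < 120
Round 3 — Cygnet, Delta shut down.
  Axion: +80 → 110 ≥ 70
  Galeon: +20 → 20 < 120
  Myriad: +45 → 70 < 120
Round 4 — Axion shuts down.
  Myriad: +40 → 110 < 120
No further shutdowns.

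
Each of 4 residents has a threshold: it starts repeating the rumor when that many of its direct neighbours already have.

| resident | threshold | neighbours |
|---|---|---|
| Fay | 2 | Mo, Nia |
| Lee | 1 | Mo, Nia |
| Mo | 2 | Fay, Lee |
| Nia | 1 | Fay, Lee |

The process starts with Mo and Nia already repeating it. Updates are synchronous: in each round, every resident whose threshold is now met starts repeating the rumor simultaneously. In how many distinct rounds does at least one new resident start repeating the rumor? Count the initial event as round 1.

Round 1 — Mo, Nia start repeating the rumor (initial).
Round 2 — checking thresholds:
  Fay: 2 of 2 neighbours ≥ 2, starts repeating the rumor.
  Lee: 2 of 2 neighbours ≥ 1, starts repeating the rumor.
Round 3 — no new spreads; cascade stops.

2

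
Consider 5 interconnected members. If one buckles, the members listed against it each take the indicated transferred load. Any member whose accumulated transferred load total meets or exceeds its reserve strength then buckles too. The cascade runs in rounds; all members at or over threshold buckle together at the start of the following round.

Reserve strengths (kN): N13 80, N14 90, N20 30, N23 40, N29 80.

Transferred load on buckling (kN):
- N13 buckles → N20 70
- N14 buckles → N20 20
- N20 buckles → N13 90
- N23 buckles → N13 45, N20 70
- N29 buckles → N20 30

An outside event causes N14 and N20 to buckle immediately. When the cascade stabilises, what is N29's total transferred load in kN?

Round 1 — N14, N20 buckle (initial).
  N13: +90 → 90 ≥ 80
Round 2 — N13 buckles.
No further bucklings.

0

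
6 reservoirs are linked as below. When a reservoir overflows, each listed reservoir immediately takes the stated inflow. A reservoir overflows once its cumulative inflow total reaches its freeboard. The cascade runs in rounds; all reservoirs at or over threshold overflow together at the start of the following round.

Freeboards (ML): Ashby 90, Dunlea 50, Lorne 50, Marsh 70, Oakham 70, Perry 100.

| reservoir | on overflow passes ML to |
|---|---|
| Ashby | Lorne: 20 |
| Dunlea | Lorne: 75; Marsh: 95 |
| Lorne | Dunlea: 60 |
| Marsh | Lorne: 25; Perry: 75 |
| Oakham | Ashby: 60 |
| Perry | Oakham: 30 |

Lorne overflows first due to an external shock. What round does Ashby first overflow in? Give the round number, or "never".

never

Round 1 — Lorne overflows (initial).
  Dunlea: +60 → 60 ≥ 50
Round 2 — Dunlea overflows.
  Marsh: +95 → 95 ≥ 70
Round 3 — Marsh overflows.
  Perry: +75 → 75 < 100
No further overflows.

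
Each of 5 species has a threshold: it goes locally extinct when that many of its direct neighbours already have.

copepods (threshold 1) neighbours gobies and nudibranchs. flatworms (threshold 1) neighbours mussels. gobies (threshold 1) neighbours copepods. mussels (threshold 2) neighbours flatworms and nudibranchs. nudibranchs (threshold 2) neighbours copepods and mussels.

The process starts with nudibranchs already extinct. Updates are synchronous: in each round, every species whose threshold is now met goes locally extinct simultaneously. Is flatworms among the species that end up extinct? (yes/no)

no

Round 1 — nudibranchs goes locally extinct (initial).
Round 2 — checking thresholds:
  copepods: 1 of 2 neighbours ≥ 1, goes locally extinct.
  mussels: 1 of 2 neighbours < 2, holds.
Round 3 — checking thresholds:
  gobies: 1 of 1 neighbours ≥ 1, goes locally extinct.
  mussels: 1 of 2 neighbours < 2, holds.
Round 4 — no new extinctions; cascade stops.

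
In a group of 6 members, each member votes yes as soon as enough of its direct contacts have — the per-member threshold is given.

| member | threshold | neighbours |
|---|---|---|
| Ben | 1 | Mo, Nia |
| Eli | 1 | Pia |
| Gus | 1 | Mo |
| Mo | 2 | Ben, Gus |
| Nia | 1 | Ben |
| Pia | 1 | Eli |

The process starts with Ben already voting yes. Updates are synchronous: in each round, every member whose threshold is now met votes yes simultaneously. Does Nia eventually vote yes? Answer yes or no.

Round 1 — Ben votes yes (initial).
Round 2 — checking thresholds:
  Mo: 1 of 2 neighbours < 2, holds.
  Nia: 1 of 1 neighbours ≥ 1, votes yes.
Round 3 — no new yes votes; cascade stops.

yes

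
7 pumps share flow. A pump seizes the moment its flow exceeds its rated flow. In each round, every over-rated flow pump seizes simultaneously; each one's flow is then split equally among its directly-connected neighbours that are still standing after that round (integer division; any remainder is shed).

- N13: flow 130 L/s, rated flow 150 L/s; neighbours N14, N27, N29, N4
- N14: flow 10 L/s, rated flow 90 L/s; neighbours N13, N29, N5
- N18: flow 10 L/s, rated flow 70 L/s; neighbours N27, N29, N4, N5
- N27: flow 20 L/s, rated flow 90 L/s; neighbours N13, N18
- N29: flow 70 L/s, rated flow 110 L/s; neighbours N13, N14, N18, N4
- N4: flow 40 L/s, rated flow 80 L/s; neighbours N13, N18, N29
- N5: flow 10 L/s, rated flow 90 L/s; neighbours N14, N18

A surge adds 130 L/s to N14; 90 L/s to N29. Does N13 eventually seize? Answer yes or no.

Round 1 — N14 at 140 > 90; N29 at 160 > 110. N14, N29 seize.
  N14 sheds 140 L/s to N13, N5: 70 each.
    N13: 130+70 = 200 > 150
    N5: 10+70 = 80 ≤ 90
  N29 sheds 160 L/s to N13, N18, N4: 53 each (1 lost).
    N13: 200+53 = 253 > 150
    N18: 10+53 = 63 ≤ 70
    N4: 40+53 = 93 > 80
Round 2 — N13, N4 seize.
  N13 sheds 253 L/s to N27: 253 each.
    N27: 20+253 = 273 > 90
  N4 sheds 93 L/s to N18: 93 each.
    N18: 63+93 = 156 > 70
Round 3 — N18, N27 seize.
  N18 sheds 156 L/s to N5: 156 each.
    N5: 80+156 = 236 > 90
  N27 sheds 273 L/s: no online neighbours, lost.
Round 4 — N5 seizes.
  N5 sheds 236 L/s: no online neighbours, lost.
No further seizures.

yes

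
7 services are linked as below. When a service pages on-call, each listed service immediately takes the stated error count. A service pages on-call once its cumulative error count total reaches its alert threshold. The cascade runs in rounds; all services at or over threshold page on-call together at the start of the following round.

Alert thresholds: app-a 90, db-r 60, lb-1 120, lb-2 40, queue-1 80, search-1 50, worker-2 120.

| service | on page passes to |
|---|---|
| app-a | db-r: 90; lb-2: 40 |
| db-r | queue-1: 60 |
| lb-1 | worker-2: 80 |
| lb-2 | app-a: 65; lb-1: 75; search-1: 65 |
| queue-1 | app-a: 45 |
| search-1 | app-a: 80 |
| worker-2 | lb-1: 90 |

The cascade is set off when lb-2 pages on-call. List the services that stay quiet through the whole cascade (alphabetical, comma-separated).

Round 1 — lb-2 pages on-call (initial).
  app-a: +65 → 65 < 90
  lb-1: +75 → 75 < 120
  search-1: +65 → 65 ≥ 50
Round 2 — search-1 pages on-call.
  app-a: +80 → 145 ≥ 90
Round 3 — app-a pages on-call.
  db-r: +90 → 90 ≥ 60
Round 4 — db-r pages on-call.
  queue-1: +60 → 60 < 80
No further pages.

lb-1, queue-1, worker-2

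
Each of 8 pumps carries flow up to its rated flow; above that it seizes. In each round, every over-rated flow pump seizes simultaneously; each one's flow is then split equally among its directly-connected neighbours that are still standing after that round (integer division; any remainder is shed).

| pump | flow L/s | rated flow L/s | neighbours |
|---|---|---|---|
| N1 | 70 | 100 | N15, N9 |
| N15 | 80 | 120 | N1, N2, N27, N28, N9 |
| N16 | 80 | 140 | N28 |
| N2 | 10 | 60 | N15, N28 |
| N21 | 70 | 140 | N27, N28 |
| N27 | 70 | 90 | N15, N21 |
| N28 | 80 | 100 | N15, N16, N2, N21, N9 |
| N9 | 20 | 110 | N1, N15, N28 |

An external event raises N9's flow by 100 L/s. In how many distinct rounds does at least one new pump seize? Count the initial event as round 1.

Round 1 — N9 at 120 > 110. N9 seizes.
  N9 sheds 120 L/s to N1, N15, N28: 40 each.
    N1: 70+40 = 110 > 100
    N15: 80+40 = 120 ≤ 120
    N28: 80+40 = 120 > 100
Round 2 — N1, N28 seize.
  N1 sheds 110 L/s to N15: 110 each.
    N15: 120+110 = 230 > 120
  N28 sheds 120 L/s to N15, N16, N2, N21: 30 each.
    N15: 230+30 = 260 > 120
    N16: 80+30 = 110 ≤ 140
    N2: 10+30 = 40 ≤ 60
    N21: 70+30 = 100 ≤ 140
Round 3 — N15 seizes.
  N15 sheds 260 L/s to N2, N27: 130 each.
    N2: 40+130 = 170 > 60
    N27: 70+130 = 200 > 90
Round 4 — N2, N27 seize.
  N2 sheds 170 L/s: no online neighbours, lost.
  N27 sheds 200 L/s to N21: 200 each.
    N21: 100+200 = 300 > 140
Round 5 — N21 seizes.
  N21 sheds 300 L/s: no online neighbours, lost.
No further seizures.

5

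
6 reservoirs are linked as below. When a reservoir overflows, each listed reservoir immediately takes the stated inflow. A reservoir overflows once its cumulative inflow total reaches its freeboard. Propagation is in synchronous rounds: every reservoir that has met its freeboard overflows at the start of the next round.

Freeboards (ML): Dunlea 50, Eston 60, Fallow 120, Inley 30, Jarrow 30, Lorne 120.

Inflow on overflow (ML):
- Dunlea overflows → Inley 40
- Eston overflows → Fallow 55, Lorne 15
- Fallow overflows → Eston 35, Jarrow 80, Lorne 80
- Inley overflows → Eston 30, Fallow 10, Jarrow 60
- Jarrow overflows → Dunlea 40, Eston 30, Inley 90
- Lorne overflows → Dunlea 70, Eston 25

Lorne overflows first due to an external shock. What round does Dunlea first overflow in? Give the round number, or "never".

2

Round 1 — Lorne overflows (initial).
  Dunlea: +70 → 70 ≥ 50
  Eston: +25 → 25 < 60
Round 2 — Dunlea overflows.
  Inley: +40 → 40 ≥ 30
Round 3 — Inley overflows.
  Eston: +30 → 55 < 60
  Fallow: +10 → 10 < 120
  Jarrow: +60 → 60 ≥ 30
Round 4 — Jarrow overflows.
  Eston: +30 → 85 ≥ 60
Round 5 — Eston overflows.
  Fallow: +55 → 65 < 120
No further overflows.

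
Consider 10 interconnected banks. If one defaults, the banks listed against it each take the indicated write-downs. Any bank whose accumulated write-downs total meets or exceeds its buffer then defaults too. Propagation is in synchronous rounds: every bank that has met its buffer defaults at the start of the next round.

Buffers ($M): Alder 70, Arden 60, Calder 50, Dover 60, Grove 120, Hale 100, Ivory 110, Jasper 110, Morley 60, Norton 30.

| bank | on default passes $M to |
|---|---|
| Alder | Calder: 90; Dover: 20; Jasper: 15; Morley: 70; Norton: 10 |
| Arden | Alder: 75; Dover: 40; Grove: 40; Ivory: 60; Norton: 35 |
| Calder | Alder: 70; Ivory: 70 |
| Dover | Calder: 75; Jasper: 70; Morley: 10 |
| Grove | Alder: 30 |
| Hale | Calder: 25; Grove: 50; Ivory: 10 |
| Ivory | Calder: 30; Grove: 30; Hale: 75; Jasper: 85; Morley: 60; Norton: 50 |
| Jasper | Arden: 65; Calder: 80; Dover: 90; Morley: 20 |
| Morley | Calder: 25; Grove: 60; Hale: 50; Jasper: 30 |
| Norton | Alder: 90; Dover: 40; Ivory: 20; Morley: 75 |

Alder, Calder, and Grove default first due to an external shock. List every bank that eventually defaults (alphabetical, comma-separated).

Round 1 — Alder, Calder, Grove default (initial).
  Dover: +20 → 20 < 60
  Ivory: +70 → 70 < 110
  Jasper: +15 → 15 < 110
  Morley: +70 → 70 ≥ 60
  Norton: +10 → 10 < 30
Round 2 — Morley defaults.
  Hale: +50 → 50 < 100
  Jasper: +30 → 45 < 110
No further defaults.

Alder, Calder, Grove, Morley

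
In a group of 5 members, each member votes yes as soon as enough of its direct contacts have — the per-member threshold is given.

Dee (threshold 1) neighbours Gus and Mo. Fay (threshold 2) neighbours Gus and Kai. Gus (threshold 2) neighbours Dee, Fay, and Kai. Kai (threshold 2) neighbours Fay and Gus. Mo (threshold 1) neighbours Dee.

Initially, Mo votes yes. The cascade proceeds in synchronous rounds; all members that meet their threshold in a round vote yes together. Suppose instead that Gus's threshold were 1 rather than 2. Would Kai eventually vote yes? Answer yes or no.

With Gus's threshold at 1:
Round 1 — Mo votes yes (initial).
Round 2 — checking thresholds:
  Dee: 1 of 2 neighbours ≥ 1, votes yes.
Round 3 — checking thresholds:
  Gus: 1 of 3 neighbours ≥ 1, votes yes.
Round 4 — no new yes votes; cascade stops.

no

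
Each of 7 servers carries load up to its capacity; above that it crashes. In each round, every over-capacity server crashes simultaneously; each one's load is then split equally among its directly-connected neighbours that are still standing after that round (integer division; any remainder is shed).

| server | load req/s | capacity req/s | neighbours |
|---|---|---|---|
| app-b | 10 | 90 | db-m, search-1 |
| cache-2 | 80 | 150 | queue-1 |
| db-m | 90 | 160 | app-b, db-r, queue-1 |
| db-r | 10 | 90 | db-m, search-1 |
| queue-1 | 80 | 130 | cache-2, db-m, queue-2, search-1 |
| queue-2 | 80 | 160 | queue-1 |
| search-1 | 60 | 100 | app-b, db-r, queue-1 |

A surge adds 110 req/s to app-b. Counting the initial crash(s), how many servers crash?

Round 1 — app-b at 120 > 90. app-b crashes.
  app-b sheds 120 req/s to db-m, search-1: 60 each.
    db-m: 90+60 = 150 ≤ 160
    search-1: 60+60 = 120 > 100
Round 2 — search-1 crashes.
  search-1 sheds 120 req/s to db-r, queue-1: 60 each.
    db-r: 10+60 = 70 ≤ 90
    queue-1: 80+60 = 140 > 130
Round 3 — queue-1 crashes.
  queue-1 sheds 140 req/s to cache-2, db-m, queue-2: 46 each (2 lost).
    cache-2: 80+46 = 126 ≤ 150
    db-m: 150+46 = 196 > 160
    queue-2: 80+46 = 126 ≤ 160
Round 4 — db-m crashes.
  db-m sheds 196 req/s to db-r: 196 each.
    db-r: 70+196 = 266 > 90
Round 5 — db-r crashes.
  db-r sheds 266 req/s: no online neighbours, lost.
No further crashes.

5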